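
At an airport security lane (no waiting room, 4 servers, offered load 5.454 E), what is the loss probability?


B(c,a) = (a^c/c!) / Σ_{k=0}^{c} a^k/k!
a^4/4! = 36.867976
Σ terms (k=0..4): 1.00000 + 5.45400 + 14.87306 + 27.03922 + 36.86798 = 85.234253
B = 36.867976/85.234253 = 0.432549

Final: 0.432549


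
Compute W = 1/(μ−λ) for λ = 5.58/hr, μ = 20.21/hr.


W = 1/(μ−λ) = 1/(20.21 − 5.58) = 1/14.63 = 0.06835 hr

Final: 0.06835 hr


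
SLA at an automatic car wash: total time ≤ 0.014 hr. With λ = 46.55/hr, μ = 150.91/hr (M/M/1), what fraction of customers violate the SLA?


W ~ Exponential(μ−λ) for M/M/1.
μ − λ = 150.91 − 46.55 = 104.3600
P(W > t) = e^{−(μ−λ)t} = e^{−1.4610} = 0.231995

Final: 0.231995


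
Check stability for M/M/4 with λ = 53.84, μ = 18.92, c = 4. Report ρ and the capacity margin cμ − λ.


Total capacity cμ = 4·18.92 = 75.68/hr
ρ = λ/(cμ) = 53.84/75.68 = 0.7114
Stable ⇔ ρ < 1: YES
Spare capacity = cμ − λ = 75.68 − 53.84 = 21.84/hr

Final: ρ = 0.7114; stable; margin = 21.84/hr


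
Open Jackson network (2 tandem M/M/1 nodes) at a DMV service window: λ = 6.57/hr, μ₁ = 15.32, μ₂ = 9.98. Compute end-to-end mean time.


Each node sees arrival rate λ = 6.57/hr (tandem ⇒ throughput preserved).
W₁ = 1/(μ₁−λ) = 1/(15.32−6.57) = 0.11429 hr
W₂ = 1/(μ₂−λ) = 1/(9.98−6.57) = 0.29326 hr
W_total = W₁ + W₂ = 0.11429 + 0.29326 = 0.40754 hr

Final: 0.40754 hr


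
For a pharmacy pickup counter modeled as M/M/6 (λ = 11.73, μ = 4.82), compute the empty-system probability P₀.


a = λ/μ = 11.73/4.82 = 2.4336; ρ = a/c = 0.4056
Σ_{k=0}^{5} a^k/k! (terms k=0..5) = 1.00000 + 2.43361 + 2.96123 + 2.40216 + 1.46148 + 0.71133 = 10.96981
Tail: a^6/(6!(1−ρ)) = 207.73317/(720·0.5944) = 0.48540
P₀ = 1/(10.96981 + 0.48540) = 1/11.45521 = 0.087297

Final: 0.087297


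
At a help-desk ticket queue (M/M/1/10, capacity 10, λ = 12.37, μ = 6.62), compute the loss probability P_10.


ρ = λ/μ = 12.37/6.62 = 1.8686
P_K = (1−ρ)ρ^K/(1−ρ^(K+1)) = (-0.8686·518.939946)/(1 − 969.680835)
= -450.740889/-968.680835 = 0.465314

Final: 0.465314


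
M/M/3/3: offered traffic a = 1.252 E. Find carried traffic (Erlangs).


B(3,1.252) = 0.097265 (Erlang-B)
Carried load = a(1 − B) = 1.252·(1 − 0.097265) = 1.252·0.902735 = 1.1302 E

Final: 1.1302 Erlangs


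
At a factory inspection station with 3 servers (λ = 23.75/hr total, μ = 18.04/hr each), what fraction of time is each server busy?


ρ = λ/(cμ) = 23.75/(3·18.04) = 23.75/54.12 = 0.4388

Final: 0.4388


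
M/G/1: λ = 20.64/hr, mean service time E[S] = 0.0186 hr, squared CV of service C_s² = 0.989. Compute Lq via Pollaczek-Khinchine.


ρ = λ·E[S] = 20.64·0.0186 = 0.3839
Lq = ρ²(1+C_s²)/(2(1−ρ)) = 0.1474·(1+0.989)/(2·0.6161)
= 0.1474·1.9890/1.2322 = 0.23790

Final: 0.23790


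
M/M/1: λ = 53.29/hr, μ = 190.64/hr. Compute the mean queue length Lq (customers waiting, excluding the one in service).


ρ = 53.29/190.64 = 0.2795
Lq = ρ²/(1−ρ) = 0.07814/0.7205 = 0.1085

Final: 0.1085


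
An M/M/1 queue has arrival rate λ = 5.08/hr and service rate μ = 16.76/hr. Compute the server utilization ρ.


ρ = λ/μ = 5.08/16.76 = 0.3031

Final: 0.3031


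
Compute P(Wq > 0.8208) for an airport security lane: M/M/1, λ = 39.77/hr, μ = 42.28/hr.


ρ = 39.77/42.28 = 0.9406
P(Wq > t) = ρ·e^{−(μ−λ)t} = 0.9406·e^{−2.0602}
= 0.9406·0.127427 = 0.119863

Final: 0.119863


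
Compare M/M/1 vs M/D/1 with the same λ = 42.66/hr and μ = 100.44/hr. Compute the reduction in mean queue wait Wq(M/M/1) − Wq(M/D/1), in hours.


ρ = 42.66/100.44 = 0.4247
Wq(M/M/1) = ρ/(μ−λ) = 0.4247/57.78 = 0.007351 hr
Wq(M/D/1) = ρ/(2(μ−λ)) = 0.003675 hr
Savings = 0.007351 − 0.003675 = 0.003675 hr

Final: 0.003675 hr


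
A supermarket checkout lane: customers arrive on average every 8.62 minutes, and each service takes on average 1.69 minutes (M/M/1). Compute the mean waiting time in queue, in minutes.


λ = 60/8.62 = 6.9606 /hr
μ = 60/1.69 = 35.5030 /hr
ρ = λ/μ = 6.9606/35.5030 = 0.1961
Wq = ρ/(μ−λ) = 0.1961/(35.5030−6.9606) = 0.006869 hr
In minutes: 0.006869·60 = 0.4121 min

Final: 0.4121 min


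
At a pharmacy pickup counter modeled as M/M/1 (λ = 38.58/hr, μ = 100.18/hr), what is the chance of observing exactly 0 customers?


ρ = 38.58/100.18 = 0.3851
P_n = (1−ρ)·ρ^n = (1 − 0.3851)·0.3851^0 = 0.6149·1.000000 = 0.614893

Final: 0.614893


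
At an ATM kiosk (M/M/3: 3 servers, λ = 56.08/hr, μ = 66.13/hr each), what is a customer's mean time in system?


a = 0.8480; ρ = 0.2827; P₀ = 0.425659
Lq = P₀·a^c·ρ/(c!(1−ρ)²) = 0.02377
Wq = Lq/λ = 0.02377/56.08 = 0.0004238 hr
W = Wq + 1/μ = 0.0004238 + 0.01512 = 0.01555 hr

Final: 0.01555 hr


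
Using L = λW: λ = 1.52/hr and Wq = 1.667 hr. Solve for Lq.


Lq = λWq = 1.52·1.667 = 2.5338

Final: 2.5338


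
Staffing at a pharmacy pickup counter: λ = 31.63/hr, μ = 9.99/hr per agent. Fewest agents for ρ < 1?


Stability requires cμ > λ ⇔ c > λ/μ.
λ/μ = 31.63/9.99 = 3.1662
Minimum integer c = ⌊3.1662⌋ + 1 = 4
Check: 4·9.99 = 39.96 > 31.63, while 3·9.99 = 29.97 ≤ 31.63

Final: 4 servers


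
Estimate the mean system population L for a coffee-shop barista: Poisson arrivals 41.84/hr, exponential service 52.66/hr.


ρ = λ/μ = 41.84/52.66 = 0.7945
L = ρ/(1−ρ) = 0.7945/(1 − 0.7945) = 0.7945/0.2055 = 3.8669

Final: 3.8669


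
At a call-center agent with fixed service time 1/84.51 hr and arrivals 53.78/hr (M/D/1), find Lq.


ρ = 53.78/84.51 = 0.6364
M/D/1: Lq = ρ²/(2(1−ρ)) = 0.4050/(2·0.3636) = 0.55685

Final: 0.55685


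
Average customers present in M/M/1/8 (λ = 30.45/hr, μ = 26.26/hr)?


ρ = 30.45/26.26 = 1.1596
L = ρ[1 − (K+1)ρ^K + Kρ^(K+1)] / [(1−ρ)(1−ρ^(K+1))]
Numerator: 1.1596·(1 − 9·3.268441 + 8·3.789947) = 2.207350
Denominator: (-0.1596)·(-2.789947) = 0.445159
L = 2.207350/0.445159 = 4.9586

Final: 4.9586


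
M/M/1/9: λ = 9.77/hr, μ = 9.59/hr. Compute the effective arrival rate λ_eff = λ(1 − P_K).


ρ = 1.0188; P_K = (1−ρ)ρ^9/(1−ρ^10) = 0.108573
λ_eff = λ(1 − P_K) = 9.77·(1 − 0.108573) = 9.77·0.891427 = 8.7092 /hr

Final: 8.7092 /hr


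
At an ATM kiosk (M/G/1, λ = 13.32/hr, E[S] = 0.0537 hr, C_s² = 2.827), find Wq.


ρ = λ·E[S] = 13.32·0.0537 = 0.7153
E[S²] = E[S]²(1+C_s²) = 0.0537²·(1+2.827) = 0.011036
Wq = λ·E[S²]/(2(1−ρ)) = 13.32·0.011036/(2·0.2847) = 0.25815 hr

Final: 0.25815 hr


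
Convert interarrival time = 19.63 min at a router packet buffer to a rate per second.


λ = 1/(interarrival time) in consistent units.
1 second = 0.0166667 min, so λ = 0.0166667/19.63 = 0.0008490 per second

Final: 0.0008490 /sec


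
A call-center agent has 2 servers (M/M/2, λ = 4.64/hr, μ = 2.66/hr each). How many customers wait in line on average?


a = λ/μ = 1.7444; ρ = a/2 = 0.8722
P₀ = 0.068273
Lq = P₀·a^c·ρ / (c!·(1−ρ)²) = 0.068273·3.04279·0.8722/(2·0.01634)
= 5.54503

Final: 5.54503


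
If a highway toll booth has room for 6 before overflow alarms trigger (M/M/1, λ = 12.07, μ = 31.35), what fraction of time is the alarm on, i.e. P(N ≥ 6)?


ρ = 12.07/31.35 = 0.3850
P(N ≥ n) = ρ^n = 0.3850^6 = 0.003257

Final: 0.003257


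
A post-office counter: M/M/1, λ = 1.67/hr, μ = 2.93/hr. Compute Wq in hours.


ρ = 1.67/2.93 = 0.5700
Wq = ρ/(μ−λ) = 0.5700/(2.93 − 1.67) = 0.5700/1.26 = 0.4524 hr

Final: 0.4524 hr


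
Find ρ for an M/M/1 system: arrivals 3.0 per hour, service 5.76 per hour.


ρ = λ/μ = 3.0/5.76 = 0.5208

Final: 0.5208


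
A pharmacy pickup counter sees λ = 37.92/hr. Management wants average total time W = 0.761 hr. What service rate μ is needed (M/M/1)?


W = 1/(μ−λ) ⇒ μ − λ = 1/W = 1/0.761 = 1.3141
μ = λ + 1/W = 37.92 + 1.3141 = 39.2341 per hr

Final: 39.2341 /hr


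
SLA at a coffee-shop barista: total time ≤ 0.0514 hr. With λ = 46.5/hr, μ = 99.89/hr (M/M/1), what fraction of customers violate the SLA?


W ~ Exponential(μ−λ) for M/M/1.
μ − λ = 99.89 − 46.5 = 53.3900
P(W > t) = e^{−(μ−λ)t} = e^{−2.7442} = 0.064297

Final: 0.064297


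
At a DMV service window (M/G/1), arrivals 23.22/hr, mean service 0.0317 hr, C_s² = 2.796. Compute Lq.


ρ = λ·E[S] = 23.22·0.0317 = 0.7361
Lq = ρ²(1+C_s²)/(2(1−ρ)) = 0.5418·(1+2.796)/(2·0.2639)
= 0.5418·3.7960/0.5279 = 3.89634

Final: 3.89634


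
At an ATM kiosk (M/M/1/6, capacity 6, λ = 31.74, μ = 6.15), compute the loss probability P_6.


ρ = λ/μ = 31.74/6.15 = 5.1610
P_K = (1−ρ)ρ^K/(1−ρ^(K+1)) = (-4.1610·18896.911966)/(1 − 97526.501758)
= -78629.589792/-97525.501758 = 0.806246

Final: 0.806246


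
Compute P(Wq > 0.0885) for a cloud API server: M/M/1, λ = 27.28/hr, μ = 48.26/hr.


ρ = 27.28/48.26 = 0.5653
P(Wq > t) = ρ·e^{−(μ−λ)t} = 0.5653·e^{−1.8567}
= 0.5653·0.156183 = 0.088286

Final: 0.088286


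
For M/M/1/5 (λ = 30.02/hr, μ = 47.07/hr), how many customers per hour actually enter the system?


ρ = 0.6378; P_K = (1−ρ)ρ^5/(1−ρ^6) = 0.040980
λ_eff = λ(1 − P_K) = 30.02·(1 − 0.040980) = 30.02·0.959020 = 28.7898 /hr

Final: 28.7898 /hr


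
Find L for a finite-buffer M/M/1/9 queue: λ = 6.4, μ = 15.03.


ρ = 6.4/15.03 = 0.4258
L = ρ[1 − (K+1)ρ^K + Kρ^(K+1)] / [(1−ρ)(1−ρ^(K+1))]
Numerator: 0.4258·(1 − 10·0.0004602 + 9·0.0001960) = 0.424606
Denominator: (0.5742)·(0.999804) = 0.574072
L = 0.424606/0.574072 = 0.7396

Final: 0.7396


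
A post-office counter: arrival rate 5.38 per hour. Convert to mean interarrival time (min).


Mean interarrival time = 1/λ = 1/5.38 hour = 0.18587 hour
In minutes: 0.18587 × 60 = 11.1524 min

Final: 11.1524 min


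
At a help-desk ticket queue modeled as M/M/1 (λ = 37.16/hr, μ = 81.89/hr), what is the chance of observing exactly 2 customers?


ρ = 37.16/81.89 = 0.4538
P_n = (1−ρ)·ρ^n = (1 − 0.4538)·0.4538^2 = 0.5462·0.205916 = 0.112475

Final: 0.112475


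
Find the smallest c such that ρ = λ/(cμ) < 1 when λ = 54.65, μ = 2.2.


Stability requires cμ > λ ⇔ c > λ/μ.
λ/μ = 54.65/2.2 = 24.8409
Minimum integer c = ⌊24.8409⌋ + 1 = 25
Check: 25·2.2 = 55.00 > 54.65, while 24·2.2 = 52.80 ≤ 54.65

Final: 25 servers


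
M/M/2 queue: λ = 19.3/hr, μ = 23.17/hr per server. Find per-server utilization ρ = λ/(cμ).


ρ = λ/(cμ) = 19.3/(2·23.17) = 19.3/46.34 = 0.4165

Final: 0.4165


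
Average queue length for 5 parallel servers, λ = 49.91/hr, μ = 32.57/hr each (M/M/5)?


a = λ/μ = 1.5324; ρ = a/5 = 0.3065
P₀ = 0.215632
Lq = P₀·a^c·ρ / (c!·(1−ρ)²) = 0.215632·8.44985·0.3065/(120·0.48097)
= 0.009675

Final: 0.009675


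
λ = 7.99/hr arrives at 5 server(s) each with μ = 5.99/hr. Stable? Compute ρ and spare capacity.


Total capacity cμ = 5·5.99 = 29.95/hr
ρ = λ/(cμ) = 7.99/29.95 = 0.2668
Stable ⇔ ρ < 1: YES
Spare capacity = cμ − λ = 29.95 − 7.99 = 21.96/hr

Final: ρ = 0.2668; stable; margin = 21.96/hr


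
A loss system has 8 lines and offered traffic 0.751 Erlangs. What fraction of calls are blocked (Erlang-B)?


B(c,a) = (a^c/c!) / Σ_{k=0}^{c} a^k/k!
a^8/8! = 0.000002510
Σ terms (k=0..8): 1.00000 + 0.75100 + 0.28200 + 0.07059 + 0.01325 + 0.001991 + 0.0002492 + 0.00002673 + 0.000002510 = 2.119118
B = 0.000002510/2.119118 = 0.000001184

Final: 0.000001184


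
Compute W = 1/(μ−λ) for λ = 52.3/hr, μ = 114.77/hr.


W = 1/(μ−λ) = 1/(114.77 − 52.3) = 1/62.47 = 0.01601 hr

Final: 0.01601 hr


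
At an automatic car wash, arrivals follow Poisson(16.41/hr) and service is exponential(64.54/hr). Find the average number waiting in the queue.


ρ = 16.41/64.54 = 0.2543
Lq = ρ²/(1−ρ) = 0.06465/0.7457 = 0.08669

Final: 0.08669


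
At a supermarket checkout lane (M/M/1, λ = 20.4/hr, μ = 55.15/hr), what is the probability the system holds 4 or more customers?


ρ = 20.4/55.15 = 0.3699
P(N ≥ n) = ρ^n = 0.3699^4 = 0.018721

Final: 0.018721


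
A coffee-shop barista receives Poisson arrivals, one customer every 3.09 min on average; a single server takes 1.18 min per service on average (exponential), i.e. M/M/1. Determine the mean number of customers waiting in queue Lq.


λ = 60/3.09 = 19.4175 /hr
μ = 60/1.18 = 50.8475 /hr
ρ = λ/μ = 19.4175/50.8475 = 0.3819
Lq = ρ²/(1−ρ) = 0.1458/0.6181 = 0.2359

Final: 0.2359


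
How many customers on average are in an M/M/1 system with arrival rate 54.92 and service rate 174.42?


ρ = λ/μ = 54.92/174.42 = 0.3149
L = ρ/(1−ρ) = 0.3149/(1 − 0.3149) = 0.3149/0.6851 = 0.4596

Final: 0.4596


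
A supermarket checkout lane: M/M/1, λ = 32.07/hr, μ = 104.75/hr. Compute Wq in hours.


ρ = 32.07/104.75 = 0.3062
Wq = ρ/(μ−λ) = 0.3062/(104.75 − 32.07) = 0.3062/72.68 = 0.004212 hr

Final: 0.004212 hr


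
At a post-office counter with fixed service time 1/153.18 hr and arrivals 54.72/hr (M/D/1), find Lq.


ρ = 54.72/153.18 = 0.3572
M/D/1: Lq = ρ²/(2(1−ρ)) = 0.1276/(2·0.6428) = 0.09927

Final: 0.09927


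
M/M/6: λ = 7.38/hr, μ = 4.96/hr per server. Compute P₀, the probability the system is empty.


a = λ/μ = 7.38/4.96 = 1.4879; ρ = a/c = 0.2480
Σ_{k=0}^{5} a^k/k! (terms k=0..5) = 1.00000 + 1.48790 + 1.10693 + 0.54900 + 0.20421 + 0.06077 = 4.40882
Tail: a^6/(6!(1−ρ)) = 10.85046/(720·0.7520) = 0.02004
P₀ = 1/(4.40882 + 0.02004) = 1/4.42886 = 0.225792

Final: 0.225792


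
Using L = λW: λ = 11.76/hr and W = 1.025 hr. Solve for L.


L = λW = 11.76·1.025 = 12.0540

Final: 12.0540


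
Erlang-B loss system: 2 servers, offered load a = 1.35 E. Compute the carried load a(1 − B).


B(2,1.35) = 0.279417 (Erlang-B)
Carried load = a(1 − B) = 1.35·(1 − 0.279417) = 1.35·0.720583 = 0.9728 E

Final: 0.9728 Erlangs


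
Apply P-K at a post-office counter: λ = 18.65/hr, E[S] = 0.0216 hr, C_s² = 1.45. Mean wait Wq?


ρ = λ·E[S] = 18.65·0.0216 = 0.4028
E[S²] = E[S]²(1+C_s²) = 0.0216²·(1+1.45) = 0.001143
Wq = λ·E[S²]/(2(1−ρ)) = 18.65·0.001143/(2·0.5972) = 0.01785 hr

Final: 0.01785 hr


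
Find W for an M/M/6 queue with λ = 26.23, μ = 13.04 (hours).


a = 2.0115; ρ = 0.3353; P₀ = 0.133583
Lq = P₀·a^c·ρ/(c!(1−ρ)²) = 0.009324
Wq = Lq/λ = 0.009324/26.23 = 0.0003555 hr
W = Wq + 1/μ = 0.0003555 + 0.07669 = 0.07704 hr

Final: 0.07704 hr


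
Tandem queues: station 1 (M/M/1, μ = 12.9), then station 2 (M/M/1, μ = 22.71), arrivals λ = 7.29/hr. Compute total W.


Each node sees arrival rate λ = 7.29/hr (tandem ⇒ throughput preserved).
W₁ = 1/(μ₁−λ) = 1/(12.9−7.29) = 0.17825 hr
W₂ = 1/(μ₂−λ) = 1/(22.71−7.29) = 0.06485 hr
W_total = W₁ + W₂ = 0.17825 + 0.06485 = 0.24310 hr

Final: 0.24310 hr


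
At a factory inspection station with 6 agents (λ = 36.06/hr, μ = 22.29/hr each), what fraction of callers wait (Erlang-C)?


a = λ/μ = 1.6178; ρ = a/6 = 0.2696
P₀ = 0.198262 (from M/M/c formula)
C(c,a) = [a^c/(c!(1−ρ))]·P₀ = [17.92643/(720·0.7304)]·0.198262
= 0.03409·0.198262 = 0.006759

Final: 0.006759


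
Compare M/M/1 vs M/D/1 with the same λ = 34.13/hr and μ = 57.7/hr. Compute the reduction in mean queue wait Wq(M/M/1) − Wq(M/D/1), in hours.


ρ = 34.13/57.7 = 0.5915
Wq(M/M/1) = ρ/(μ−λ) = 0.5915/23.57 = 0.02510 hr
Wq(M/D/1) = ρ/(2(μ−λ)) = 0.01255 hr
Savings = 0.02510 − 0.01255 = 0.01255 hr

Final: 0.01255 hr


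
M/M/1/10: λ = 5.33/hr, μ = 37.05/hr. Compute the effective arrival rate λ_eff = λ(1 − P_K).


ρ = 0.1439; P_K = (1−ρ)ρ^10/(1−ρ^11) = 0.000000003250
λ_eff = λ(1 − P_K) = 5.33·(1 − 0.000000003250) = 5.33·1.000000 = 5.3300 /hr

Final: 5.3300 /hr


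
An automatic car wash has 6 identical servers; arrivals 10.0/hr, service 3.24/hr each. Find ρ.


ρ = λ/(cμ) = 10.0/(6·3.24) = 10.0/19.44 = 0.5144

Final: 0.5144


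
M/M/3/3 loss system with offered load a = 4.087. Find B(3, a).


B(c,a) = (a^c/c!) / Σ_{k=0}^{c} a^k/k!
a^3/3! = 11.377914
Σ terms (k=0..3): 1.00000 + 4.08700 + 8.35178 + 11.37791 = 24.816699
B = 11.377914/24.816699 = 0.458478

Final: 0.458478


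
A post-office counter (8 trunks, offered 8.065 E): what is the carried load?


B(8,8.065) = 0.239170 (Erlang-B)
Carried load = a(1 − B) = 8.065·(1 − 0.239170) = 8.065·0.760830 = 6.1361 E

Final: 6.1361 Erlangs


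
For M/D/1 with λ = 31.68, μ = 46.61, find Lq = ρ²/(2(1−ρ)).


ρ = 31.68/46.61 = 0.6797
M/D/1: Lq = ρ²/(2(1−ρ)) = 0.4620/(2·0.3203) = 0.72111

Final: 0.72111


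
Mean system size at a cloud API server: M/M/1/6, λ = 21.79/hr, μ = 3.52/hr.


ρ = 21.79/3.52 = 6.1903
L = ρ[1 − (K+1)ρ^K + Kρ^(K+1)] / [(1−ρ)(1−ρ^(K+1))]
Numerator: 6.1903·(1 − 7·56271.358580 + 6·348338.893026) = 10499652.937516
Denominator: (-5.1903)·(-348337.893026) = 1807992.416359
L = 10499652.937516/1807992.416359 = 5.8074

Final: 5.8074


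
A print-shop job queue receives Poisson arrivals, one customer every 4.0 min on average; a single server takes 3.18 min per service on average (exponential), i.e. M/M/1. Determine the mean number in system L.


λ = 60/4.0 = 15.0000 /hr
μ = 60/3.18 = 18.8679 /hr
ρ = λ/μ = 15.0000/18.8679 = 0.7950
L = ρ/(1−ρ) = 0.7950/0.2050 = 3.8780

Final: 3.8780


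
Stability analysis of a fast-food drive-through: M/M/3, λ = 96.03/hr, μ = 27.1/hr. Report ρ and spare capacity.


Total capacity cμ = 3·27.1 = 81.30/hr
ρ = λ/(cμ) = 96.03/81.30 = 1.1812
Stable ⇔ ρ < 1: NO
Spare capacity = cμ − λ = 81.30 − 96.03 = -14.73/hr

Final: ρ = 1.1812; unstable; margin = -14.73/hr


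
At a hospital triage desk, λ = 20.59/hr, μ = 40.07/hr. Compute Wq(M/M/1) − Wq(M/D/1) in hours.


ρ = 20.59/40.07 = 0.5139
Wq(M/M/1) = ρ/(μ−λ) = 0.5139/19.48 = 0.02638 hr
Wq(M/D/1) = ρ/(2(μ−λ)) = 0.01319 hr
Savings = 0.02638 − 0.01319 = 0.01319 hr

Final: 0.01319 hr


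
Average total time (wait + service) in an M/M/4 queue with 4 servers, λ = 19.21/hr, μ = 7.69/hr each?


a = 2.4980; ρ = 0.6245; P₀ = 0.073870
Lq = P₀·a^c·ρ/(c!(1−ρ)²) = 0.53089
Wq = Lq/λ = 0.53089/19.21 = 0.02764 hr
W = Wq + 1/μ = 0.02764 + 0.13004 = 0.15768 hr

Final: 0.15768 hr


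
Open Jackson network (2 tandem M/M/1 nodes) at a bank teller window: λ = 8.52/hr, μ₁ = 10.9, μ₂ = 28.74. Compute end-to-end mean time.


Each node sees arrival rate λ = 8.52/hr (tandem ⇒ throughput preserved).
W₁ = 1/(μ₁−λ) = 1/(10.9−8.52) = 0.42017 hr
W₂ = 1/(μ₂−λ) = 1/(28.74−8.52) = 0.04946 hr
W_total = W₁ + W₂ = 0.42017 + 0.04946 = 0.46962 hr

Final: 0.46962 hr


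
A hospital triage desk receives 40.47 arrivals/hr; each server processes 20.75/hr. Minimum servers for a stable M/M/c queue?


Stability requires cμ > λ ⇔ c > λ/μ.
λ/μ = 40.47/20.75 = 1.9504
Minimum integer c = ⌊1.9504⌋ + 1 = 2
Check: 2·20.75 = 41.50 > 40.47, while 1·20.75 = 20.75 ≤ 40.47

Final: 2 servers


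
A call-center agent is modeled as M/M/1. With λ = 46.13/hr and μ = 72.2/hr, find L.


ρ = λ/μ = 46.13/72.2 = 0.6389
L = ρ/(1−ρ) = 0.6389/(1 − 0.6389) = 0.6389/0.3611 = 1.7695

Final: 1.7695


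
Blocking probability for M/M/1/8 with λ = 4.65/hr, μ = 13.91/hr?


ρ = λ/μ = 4.65/13.91 = 0.3343
P_K = (1−ρ)ρ^K/(1−ρ^(K+1)) = (0.6657·0.0001560)/(1 − 0.00005214)
= 0.0001038/0.999948 = 0.0001038

Final: 0.0001038


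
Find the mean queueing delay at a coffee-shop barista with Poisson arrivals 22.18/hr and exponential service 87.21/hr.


ρ = 22.18/87.21 = 0.2543
Wq = ρ/(μ−λ) = 0.2543/(87.21 − 22.18) = 0.2543/65.03 = 0.003911 hr

Final: 0.003911 hr


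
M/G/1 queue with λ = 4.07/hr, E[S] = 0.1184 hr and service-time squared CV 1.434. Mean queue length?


ρ = λ·E[S] = 4.07·0.1184 = 0.4819
Lq = ρ²(1+C_s²)/(2(1−ρ)) = 0.2322·(1+1.434)/(2·0.5181)
= 0.2322·2.4340/1.0362 = 0.54546

Final: 0.54546


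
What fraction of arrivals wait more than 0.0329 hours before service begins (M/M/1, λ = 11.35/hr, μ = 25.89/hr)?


ρ = 11.35/25.89 = 0.4384
P(Wq > t) = ρ·e^{−(μ−λ)t} = 0.4384·e^{−0.4784}
= 0.4384·0.619795 = 0.271714

Final: 0.271714


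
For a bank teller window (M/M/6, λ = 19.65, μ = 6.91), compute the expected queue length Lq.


a = λ/μ = 2.8437; ρ = a/6 = 0.4740
P₀ = 0.057503
Lq = P₀·a^c·ρ / (c!·(1−ρ)²) = 0.057503·528.81899·0.4740/(720·0.27673)
= 0.07233

Final: 0.07233


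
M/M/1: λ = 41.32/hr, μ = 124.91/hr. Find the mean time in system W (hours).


W = 1/(μ−λ) = 1/(124.91 − 41.32) = 1/83.59 = 0.01196 hr

Final: 0.01196 hr


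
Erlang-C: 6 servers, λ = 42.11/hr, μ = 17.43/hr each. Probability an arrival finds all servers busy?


a = λ/μ = 2.4159; ρ = a/6 = 0.4027
P₀ = 0.088870 (from M/M/c formula)
C(c,a) = [a^c/(c!(1−ρ))]·P₀ = [198.85070/(720·0.5973)]·0.088870
= 0.46235·0.088870 = 0.041089

Final: 0.041089


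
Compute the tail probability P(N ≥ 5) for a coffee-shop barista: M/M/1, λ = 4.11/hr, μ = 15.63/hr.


ρ = 4.11/15.63 = 0.2630
P(N ≥ n) = ρ^n = 0.2630^5 = 0.001257

Final: 0.001257


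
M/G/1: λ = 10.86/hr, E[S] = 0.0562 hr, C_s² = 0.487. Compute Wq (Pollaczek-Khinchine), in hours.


ρ = λ·E[S] = 10.86·0.0562 = 0.6103
E[S²] = E[S]²(1+C_s²) = 0.0562²·(1+0.487) = 0.004697
Wq = λ·E[S²]/(2(1−ρ)) = 10.86·0.004697/(2·0.3897) = 0.06545 hr

Final: 0.06545 hr


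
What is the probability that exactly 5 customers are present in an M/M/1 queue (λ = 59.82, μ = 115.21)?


ρ = 59.82/115.21 = 0.5192
P_n = (1−ρ)·ρ^n = (1 − 0.5192)·0.5192^5 = 0.4808·0.037738 = 0.018144

Final: 0.018144


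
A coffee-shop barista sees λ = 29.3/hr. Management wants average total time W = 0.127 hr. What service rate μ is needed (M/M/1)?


W = 1/(μ−λ) ⇒ μ − λ = 1/W = 1/0.127 = 7.8740
μ = λ + 1/W = 29.3 + 7.8740 = 37.1740 per hr

Final: 37.1740 /hr


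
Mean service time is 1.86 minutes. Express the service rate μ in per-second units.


μ = 1/(service time) in consistent units.
1 second = 0.0166667 min, so μ = 0.0166667/1.86 = 0.008961 per second

Final: 0.008961 /sec


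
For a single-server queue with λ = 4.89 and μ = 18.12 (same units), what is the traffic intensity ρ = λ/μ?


ρ = λ/μ = 4.89/18.12 = 0.2699

Final: 0.2699


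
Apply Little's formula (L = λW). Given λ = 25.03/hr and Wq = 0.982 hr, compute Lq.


Lq = λWq = 25.03·0.982 = 24.5795

Final: 24.5795


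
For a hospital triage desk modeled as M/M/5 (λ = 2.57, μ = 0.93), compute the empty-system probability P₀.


a = λ/μ = 2.57/0.93 = 2.7634; ρ = a/c = 0.5527
Σ_{k=0}^{4} a^k/k! (terms k=0..4) = 1.00000 + 2.76344 + 3.81830 + 3.51722 + 2.42991 = 13.52887
Tail: a^5/(5!(1−ρ)) = 161.15763/(120·0.4473) = 3.00234
P₀ = 1/(13.52887 + 3.00234) = 1/16.53120 = 0.060492

Final: 0.060492


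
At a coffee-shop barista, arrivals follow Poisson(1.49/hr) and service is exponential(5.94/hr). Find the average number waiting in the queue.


ρ = 1.49/5.94 = 0.2508
Lq = ρ²/(1−ρ) = 0.06292/0.7492 = 0.08399

Final: 0.08399


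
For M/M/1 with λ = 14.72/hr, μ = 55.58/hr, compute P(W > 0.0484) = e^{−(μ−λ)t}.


W ~ Exponential(μ−λ) for M/M/1.
μ − λ = 55.58 − 14.72 = 40.8600
P(W > t) = e^{−(μ−λ)t} = e^{−1.9776} = 0.138398

Final: 0.138398


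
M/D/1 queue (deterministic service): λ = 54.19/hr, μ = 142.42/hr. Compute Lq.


ρ = 54.19/142.42 = 0.3805
M/D/1: Lq = ρ²/(2(1−ρ)) = 0.1448/(2·0.6195) = 0.11685

Final: 0.11685


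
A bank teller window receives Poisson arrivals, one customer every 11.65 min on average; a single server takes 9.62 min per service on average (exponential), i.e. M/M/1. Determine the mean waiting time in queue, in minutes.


λ = 60/11.65 = 5.1502 /hr
μ = 60/9.62 = 6.2370 /hr
ρ = λ/μ = 5.1502/6.2370 = 0.8258
Wq = ρ/(μ−λ) = 0.8258/(6.2370−5.1502) = 0.75981 hr
In minutes: 0.75981·60 = 45.588 min

Final: 45.588 min


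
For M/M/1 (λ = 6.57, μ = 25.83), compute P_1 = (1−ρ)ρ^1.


ρ = 6.57/25.83 = 0.2544
P_n = (1−ρ)·ρ^n = (1 − 0.2544)·0.2544^1 = 0.7456·0.254355 = 0.189659

Final: 0.189659


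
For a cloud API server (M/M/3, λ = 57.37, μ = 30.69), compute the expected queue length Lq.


a = λ/μ = 1.8693; ρ = a/3 = 0.6231
P₀ = 0.133240
Lq = P₀·a^c·ρ / (c!·(1−ρ)²) = 0.133240·6.53227·0.6231/(6·0.14204)
= 0.63634

Final: 0.63634


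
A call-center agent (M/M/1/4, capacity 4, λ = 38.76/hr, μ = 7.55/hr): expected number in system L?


ρ = 38.76/7.55 = 5.1338
L = ρ[1 − (K+1)ρ^K + Kρ^(K+1)] / [(1−ρ)(1−ρ^(K+1))]
Numerator: 5.1338·(1 − 5·694.619973 + 4·3566.022539) = 55403.648152
Denominator: (-4.1338)·(-3565.022539) = 14737.000454
L = 55403.648152/14737.000454 = 3.7595

Final: 3.7595


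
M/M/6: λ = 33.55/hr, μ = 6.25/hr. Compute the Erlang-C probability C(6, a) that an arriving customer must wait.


a = λ/μ = 5.3680; ρ = a/6 = 0.8947
P₀ = 0.002305 (from M/M/c formula)
C(c,a) = [a^c/(c!(1−ρ))]·P₀ = [23926.27241/(720·0.1053)]·0.002305
= 315.48355·0.002305 = 0.727290

Final: 0.727290


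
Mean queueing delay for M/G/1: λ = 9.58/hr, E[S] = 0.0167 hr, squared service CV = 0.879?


ρ = λ·E[S] = 9.58·0.0167 = 0.1600
E[S²] = E[S]²(1+C_s²) = 0.0167²·(1+0.879) = 0.0005240
Wq = λ·E[S²]/(2(1−ρ)) = 9.58·0.0005240/(2·0.8400) = 0.002988 hr

Final: 0.002988 hr


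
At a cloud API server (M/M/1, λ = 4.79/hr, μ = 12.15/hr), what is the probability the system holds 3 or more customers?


ρ = 4.79/12.15 = 0.3942
P(N ≥ n) = ρ^n = 0.3942^3 = 0.061274

Final: 0.061274


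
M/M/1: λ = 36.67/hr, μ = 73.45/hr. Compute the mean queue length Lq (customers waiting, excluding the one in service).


ρ = 36.67/73.45 = 0.4993
Lq = ρ²/(1−ρ) = 0.2493/0.5007 = 0.4978

Final: 0.4978


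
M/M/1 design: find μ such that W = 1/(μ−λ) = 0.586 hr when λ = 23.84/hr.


W = 1/(μ−λ) ⇒ μ − λ = 1/W = 1/0.586 = 1.7065
μ = λ + 1/W = 23.84 + 1.7065 = 25.5465 per hr

Final: 25.5465 /hr


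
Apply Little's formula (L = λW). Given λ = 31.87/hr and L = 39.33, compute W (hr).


W = L/λ = 39.33/31.87 = 1.2341 hr

Final: 1.2341 hr


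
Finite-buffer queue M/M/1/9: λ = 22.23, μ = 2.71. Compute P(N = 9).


ρ = λ/μ = 22.23/2.71 = 8.2030
P_K = (1−ρ)ρ^K/(1−ρ^(K+1)) = (-7.2030·168163425.902672)/(1 − 1379436515.799408)
= -1211273089.896736/-1379436514.799408 = 0.878093

Final: 0.878093


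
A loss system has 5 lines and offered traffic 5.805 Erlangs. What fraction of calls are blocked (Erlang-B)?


B(c,a) = (a^c/c!) / Σ_{k=0}^{c} a^k/k!
a^5/5! = 54.932565
Σ terms (k=0..5): 1.00000 + 5.80500 + 16.84901 + 32.60284 + 47.31487 + 54.93256 = 158.504287
B = 54.932565/158.504287 = 0.346568

Final: 0.346568


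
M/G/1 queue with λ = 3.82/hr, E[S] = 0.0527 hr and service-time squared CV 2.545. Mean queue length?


ρ = λ·E[S] = 3.82·0.0527 = 0.2013
Lq = ρ²(1+C_s²)/(2(1−ρ)) = 0.04053·(1+2.545)/(2·0.7987)
= 0.04053·3.5450/1.5974 = 0.08994

Final: 0.08994


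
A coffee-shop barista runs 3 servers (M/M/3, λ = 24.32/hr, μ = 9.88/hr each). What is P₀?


a = λ/μ = 24.32/9.88 = 2.4615; ρ = a/c = 0.8205
Σ_{k=0}^{2} a^k/k! (terms k=0..2) = 1.00000 + 2.46154 + 3.02959 = 6.49112
Tail: a^3/(3!(1−ρ)) = 14.91488/(6·0.1795) = 13.84954
P₀ = 1/(6.49112 + 13.84954) = 1/20.34066 = 0.049163

Final: 0.049163


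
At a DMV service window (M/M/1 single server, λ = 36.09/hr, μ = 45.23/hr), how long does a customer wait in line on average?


ρ = 36.09/45.23 = 0.7979
Wq = ρ/(μ−λ) = 0.7979/(45.23 − 36.09) = 0.7979/9.14 = 0.08730 hr

Final: 0.08730 hr


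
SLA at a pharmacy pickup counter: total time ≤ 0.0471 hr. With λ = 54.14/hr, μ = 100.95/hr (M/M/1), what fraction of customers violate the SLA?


W ~ Exponential(μ−λ) for M/M/1.
μ − λ = 100.95 − 54.14 = 46.8100
P(W > t) = e^{−(μ−λ)t} = e^{−2.2048} = 0.110278

Final: 0.110278


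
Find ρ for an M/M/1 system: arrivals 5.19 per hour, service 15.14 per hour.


ρ = λ/μ = 5.19/15.14 = 0.3428

Final: 0.3428


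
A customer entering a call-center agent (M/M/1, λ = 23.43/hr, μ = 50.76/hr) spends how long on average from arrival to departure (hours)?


W = 1/(μ−λ) = 1/(50.76 − 23.43) = 1/27.33 = 0.03659 hr

Final: 0.03659 hr


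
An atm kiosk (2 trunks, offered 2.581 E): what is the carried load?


B(2,2.581) = 0.481899 (Erlang-B)
Carried load = a(1 − B) = 2.581·(1 − 0.481899) = 2.581·0.518101 = 1.3372 E

Final: 1.3372 Erlangs


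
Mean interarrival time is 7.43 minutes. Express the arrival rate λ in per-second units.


λ = 1/(interarrival time) in consistent units.
1 second = 0.0166667 min, so λ = 0.0166667/7.43 = 0.002243 per second

Final: 0.002243 /sec


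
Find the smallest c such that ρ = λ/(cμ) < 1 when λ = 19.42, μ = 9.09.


Stability requires cμ > λ ⇔ c > λ/μ.
λ/μ = 19.42/9.09 = 2.1364
Minimum integer c = ⌊2.1364⌋ + 1 = 3
Check: 3·9.09 = 27.27 > 19.42, while 2·9.09 = 18.18 ≤ 19.42

Final: 3 servers


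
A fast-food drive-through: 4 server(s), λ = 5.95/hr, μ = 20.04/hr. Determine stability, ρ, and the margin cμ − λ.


Total capacity cμ = 4·20.04 = 80.16/hr
ρ = λ/(cμ) = 5.95/80.16 = 0.07423
Stable ⇔ ρ < 1: YES
Spare capacity = cμ − λ = 80.16 − 5.95 = 74.21/hr

Final: ρ = 0.07423; stable; margin = 74.21/hr


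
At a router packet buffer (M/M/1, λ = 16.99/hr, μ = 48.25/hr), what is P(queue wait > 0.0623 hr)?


ρ = 16.99/48.25 = 0.3521
P(Wq > t) = ρ·e^{−(μ−λ)t} = 0.3521·e^{−1.9475}
= 0.3521·0.142630 = 0.050224

Final: 0.050224


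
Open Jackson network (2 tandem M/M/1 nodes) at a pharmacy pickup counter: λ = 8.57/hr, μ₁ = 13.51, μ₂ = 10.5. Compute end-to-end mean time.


Each node sees arrival rate λ = 8.57/hr (tandem ⇒ throughput preserved).
W₁ = 1/(μ₁−λ) = 1/(13.51−8.57) = 0.20243 hr
W₂ = 1/(μ₂−λ) = 1/(10.5−8.57) = 0.51813 hr
W_total = W₁ + W₂ = 0.20243 + 0.51813 = 0.72056 hr

Final: 0.72056 hr


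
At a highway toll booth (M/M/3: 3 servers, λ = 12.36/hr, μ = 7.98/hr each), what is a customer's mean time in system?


a = 1.5489; ρ = 0.5163; P₀ = 0.198860
Lq = P₀·a^c·ρ/(c!(1−ρ)²) = 0.27175
Wq = Lq/λ = 0.27175/12.36 = 0.02199 hr
W = Wq + 1/μ = 0.02199 + 0.12531 = 0.14730 hr

Final: 0.14730 hr


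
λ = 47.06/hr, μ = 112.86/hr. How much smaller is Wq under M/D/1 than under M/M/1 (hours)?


ρ = 47.06/112.86 = 0.4170
Wq(M/M/1) = ρ/(μ−λ) = 0.4170/65.80 = 0.006337 hr
Wq(M/D/1) = ρ/(2(μ−λ)) = 0.003169 hr
Savings = 0.006337 − 0.003169 = 0.003169 hr

Final: 0.003169 hr


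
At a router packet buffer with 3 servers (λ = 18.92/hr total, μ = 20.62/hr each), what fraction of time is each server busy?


ρ = λ/(cμ) = 18.92/(3·20.62) = 18.92/61.86 = 0.3059

Final: 0.3059


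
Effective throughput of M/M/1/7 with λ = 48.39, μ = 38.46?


ρ = 1.2582; P_K = (1−ρ)ρ^7/(1−ρ^8) = 0.244072
λ_eff = λ(1 − P_K) = 48.39·(1 − 0.244072) = 48.39·0.755928 = 36.5794 /hr

Final: 36.5794 /hr


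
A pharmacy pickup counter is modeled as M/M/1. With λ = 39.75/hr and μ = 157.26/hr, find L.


ρ = λ/μ = 39.75/157.26 = 0.2528
L = ρ/(1−ρ) = 0.2528/(1 − 0.2528) = 0.2528/0.7472 = 0.3383

Final: 0.3383


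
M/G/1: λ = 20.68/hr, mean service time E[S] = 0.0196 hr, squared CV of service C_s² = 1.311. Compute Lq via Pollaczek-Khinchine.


ρ = λ·E[S] = 20.68·0.0196 = 0.4053
Lq = ρ²(1+C_s²)/(2(1−ρ)) = 0.1643·(1+1.311)/(2·0.5947)
= 0.1643·2.3110/1.1893 = 0.31923

Final: 0.31923


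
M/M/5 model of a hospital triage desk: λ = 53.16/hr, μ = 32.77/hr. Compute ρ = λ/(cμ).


ρ = λ/(cμ) = 53.16/(5·32.77) = 53.16/163.85 = 0.3244

Final: 0.3244


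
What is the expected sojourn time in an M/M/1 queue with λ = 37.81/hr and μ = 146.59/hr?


W = 1/(μ−λ) = 1/(146.59 − 37.81) = 1/108.78 = 0.009193 hr

Final: 0.009193 hr


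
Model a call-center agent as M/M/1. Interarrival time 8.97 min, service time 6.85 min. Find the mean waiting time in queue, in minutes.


λ = 60/8.97 = 6.6890 /hr
μ = 60/6.85 = 8.7591 /hr
ρ = λ/μ = 6.6890/8.7591 = 0.7637
Wq = ρ/(μ−λ) = 0.7637/(8.7591−6.6890) = 0.36889 hr
In minutes: 0.36889·60 = 22.133 min

Final: 22.133 min


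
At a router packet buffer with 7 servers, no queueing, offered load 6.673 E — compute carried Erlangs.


B(7,6.673) = 0.228380 (Erlang-B)
Carried load = a(1 − B) = 6.673·(1 − 0.228380) = 6.673·0.771620 = 5.1490 E

Final: 5.1490 Erlangs


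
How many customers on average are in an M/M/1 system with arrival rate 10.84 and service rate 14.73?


ρ = λ/μ = 10.84/14.73 = 0.7359
L = ρ/(1−ρ) = 0.7359/(1 − 0.7359) = 0.7359/0.2641 = 2.7866

Final: 2.7866


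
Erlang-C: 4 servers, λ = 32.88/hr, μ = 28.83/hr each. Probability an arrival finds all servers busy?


a = λ/μ = 1.1405; ρ = a/4 = 0.2851
P₀ = 0.318810 (from M/M/c formula)
C(c,a) = [a^c/(c!(1−ρ))]·P₀ = [1.69180/(24·0.7149)]·0.318810
= 0.09861·0.318810 = 0.031437

Final: 0.031437


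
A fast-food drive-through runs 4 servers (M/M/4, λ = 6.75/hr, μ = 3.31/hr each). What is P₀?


a = λ/μ = 6.75/3.31 = 2.0393; ρ = a/c = 0.5098
Σ_{k=0}^{3} a^k/k! (terms k=0..3) = 1.00000 + 2.03927 + 2.07932 + 1.41344 = 6.53203
Tail: a^4/(4!(1−ρ)) = 17.29431/(24·0.4902) = 1.47006
P₀ = 1/(6.53203 + 1.47006) = 1/8.00209 = 0.124967

Final: 0.124967


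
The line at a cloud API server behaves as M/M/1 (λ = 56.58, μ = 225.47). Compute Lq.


ρ = 56.58/225.47 = 0.2509
Lq = ρ²/(1−ρ) = 0.06297/0.7491 = 0.08407

Final: 0.08407


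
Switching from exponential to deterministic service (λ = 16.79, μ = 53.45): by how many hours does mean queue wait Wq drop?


ρ = 16.79/53.45 = 0.3141
Wq(M/M/1) = ρ/(μ−λ) = 0.3141/36.66 = 0.008569 hr
Wq(M/D/1) = ρ/(2(μ−λ)) = 0.004284 hr
Savings = 0.008569 − 0.004284 = 0.004284 hr

Final: 0.004284 hr


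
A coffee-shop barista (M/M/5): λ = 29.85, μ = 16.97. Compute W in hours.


a = 1.7590; ρ = 0.3518; P₀ = 0.171573
Lq = P₀·a^c·ρ/(c!(1−ρ)²) = 0.02016
Wq = Lq/λ = 0.02016/29.85 = 0.0006753 hr
W = Wq + 1/μ = 0.0006753 + 0.05893 = 0.05960 hr

Final: 0.05960 hr


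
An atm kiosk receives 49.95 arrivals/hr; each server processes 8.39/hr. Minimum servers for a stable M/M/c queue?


Stability requires cμ > λ ⇔ c > λ/μ.
λ/μ = 49.95/8.39 = 5.9535
Minimum integer c = ⌊5.9535⌋ + 1 = 6
Check: 6·8.39 = 50.34 > 49.95, while 5·8.39 = 41.95 ≤ 49.95

Final: 6 servers


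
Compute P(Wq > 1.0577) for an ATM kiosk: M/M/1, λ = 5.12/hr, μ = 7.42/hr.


ρ = 5.12/7.42 = 0.6900
P(Wq > t) = ρ·e^{−(μ−λ)t} = 0.6900·e^{−2.4327}
= 0.6900·0.087799 = 0.060583

Final: 0.060583


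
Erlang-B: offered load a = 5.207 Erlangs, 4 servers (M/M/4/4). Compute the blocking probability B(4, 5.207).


B(c,a) = (a^c/c!) / Σ_{k=0}^{c} a^k/k!
a^4/4! = 30.629441
Σ terms (k=0..4): 1.00000 + 5.20700 + 13.55642 + 23.52943 + 30.62944 = 73.922299
B = 30.629441/73.922299 = 0.414346

Final: 0.414346


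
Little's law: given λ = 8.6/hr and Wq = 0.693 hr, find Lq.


Lq = λWq = 8.6·0.693 = 5.9598

Final: 5.9598


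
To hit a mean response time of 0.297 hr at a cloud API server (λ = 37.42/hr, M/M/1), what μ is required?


W = 1/(μ−λ) ⇒ μ − λ = 1/W = 1/0.297 = 3.3670
μ = λ + 1/W = 37.42 + 3.3670 = 40.7870 per hr

Final: 40.7870 /hr


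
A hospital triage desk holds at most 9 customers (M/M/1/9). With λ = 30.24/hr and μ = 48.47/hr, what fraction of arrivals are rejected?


ρ = λ/μ = 30.24/48.47 = 0.6239
P_K = (1−ρ)ρ^K/(1−ρ^(K+1)) = (0.3761·0.014321)/(1 − 0.008935)
= 0.005386/0.991065 = 0.005435

Final: 0.005435


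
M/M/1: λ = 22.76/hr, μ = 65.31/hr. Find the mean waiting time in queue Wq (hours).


ρ = 22.76/65.31 = 0.3485
Wq = ρ/(μ−λ) = 0.3485/(65.31 − 22.76) = 0.3485/42.55 = 0.008190 hr

Final: 0.008190 hr


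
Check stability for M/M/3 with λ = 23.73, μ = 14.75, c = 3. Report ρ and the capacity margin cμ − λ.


Total capacity cμ = 3·14.75 = 44.25/hr
ρ = λ/(cμ) = 23.73/44.25 = 0.5363
Stable ⇔ ρ < 1: YES
Spare capacity = cμ − λ = 44.25 − 23.73 = 20.52/hr

Final: ρ = 0.5363; stable; margin = 20.52/hr


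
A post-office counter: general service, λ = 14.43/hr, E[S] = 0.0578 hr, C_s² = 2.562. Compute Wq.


ρ = λ·E[S] = 14.43·0.0578 = 0.8341
E[S²] = E[S]²(1+C_s²) = 0.0578²·(1+2.562) = 0.011900
Wq = λ·E[S²]/(2(1−ρ)) = 14.43·0.011900/(2·0.1659) = 0.51739 hr

Final: 0.51739 hr


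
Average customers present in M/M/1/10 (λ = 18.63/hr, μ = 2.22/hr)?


ρ = 18.63/2.22 = 8.3919
L = ρ[1 − (K+1)ρ^K + Kρ^(K+1)] / [(1−ρ)(1−ρ^(K+1))]
Numerator: 8.3919·(1 − 11·1732203071.941411 + 10·14536460914.535349) = 1059983014803.428833
Denominator: (-7.3919)·(-14536460913.535349) = 107451947563.565338
L = 1059983014803.428833/107451947563.565338 = 9.8647

Final: 9.8647


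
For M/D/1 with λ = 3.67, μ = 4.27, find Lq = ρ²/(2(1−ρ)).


ρ = 3.67/4.27 = 0.8595
M/D/1: Lq = ρ²/(2(1−ρ)) = 0.7387/(2·0.1405) = 2.62859

Final: 2.62859


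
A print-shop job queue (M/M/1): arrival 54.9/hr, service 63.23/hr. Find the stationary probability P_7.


ρ = 54.9/63.23 = 0.8683
P_n = (1−ρ)·ρ^n = (1 − 0.8683)·0.8683^7 = 0.1317·0.372001 = 0.049008

Final: 0.049008


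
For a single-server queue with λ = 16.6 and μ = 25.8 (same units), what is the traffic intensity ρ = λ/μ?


ρ = λ/μ = 16.6/25.8 = 0.6434

Final: 0.6434


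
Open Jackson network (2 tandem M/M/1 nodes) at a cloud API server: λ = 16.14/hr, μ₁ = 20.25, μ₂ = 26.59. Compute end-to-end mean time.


Each node sees arrival rate λ = 16.14/hr (tandem ⇒ throughput preserved).
W₁ = 1/(μ₁−λ) = 1/(20.25−16.14) = 0.24331 hr
W₂ = 1/(μ₂−λ) = 1/(26.59−16.14) = 0.09569 hr
W_total = W₁ + W₂ = 0.24331 + 0.09569 = 0.33900 hr

Final: 0.33900 hr


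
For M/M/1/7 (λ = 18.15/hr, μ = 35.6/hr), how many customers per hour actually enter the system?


ρ = 0.5098; P_K = (1−ρ)ρ^7/(1−ρ^8) = 0.004409
λ_eff = λ(1 − P_K) = 18.15·(1 − 0.004409) = 18.15·0.995591 = 18.0700 /hr

Final: 18.0700 /hr


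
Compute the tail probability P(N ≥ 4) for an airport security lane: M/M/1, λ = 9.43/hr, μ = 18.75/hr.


ρ = 9.43/18.75 = 0.5029
P(N ≥ n) = ρ^n = 0.5029^4 = 0.063980

Final: 0.063980


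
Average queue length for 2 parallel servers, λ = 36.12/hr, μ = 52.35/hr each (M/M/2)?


a = λ/μ = 0.6900; ρ = a/2 = 0.3450
P₀ = 0.487005
Lq = P₀·a^c·ρ / (c!·(1−ρ)²) = 0.487005·0.47606·0.3450/(2·0.42904)
= 0.09321

Final: 0.09321


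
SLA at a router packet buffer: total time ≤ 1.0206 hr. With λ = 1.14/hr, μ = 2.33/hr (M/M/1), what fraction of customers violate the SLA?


W ~ Exponential(μ−λ) for M/M/1.
μ − λ = 2.33 − 1.14 = 1.1900
P(W > t) = e^{−(μ−λ)t} = e^{−1.2145} = 0.296854

Final: 0.296854


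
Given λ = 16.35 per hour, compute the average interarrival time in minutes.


Mean interarrival time = 1/λ = 1/16.35 hour = 0.06116 hour
In minutes: 0.06116 × 60 = 3.6697 min

Final: 3.6697 min


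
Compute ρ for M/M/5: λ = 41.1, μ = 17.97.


ρ = λ/(cμ) = 41.1/(5·17.97) = 41.1/89.85 = 0.4574

Final: 0.4574


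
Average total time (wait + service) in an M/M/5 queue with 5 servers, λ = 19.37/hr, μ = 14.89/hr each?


a = 1.3009; ρ = 0.2602; P₀ = 0.272094
Lq = P₀·a^c·ρ/(c!(1−ρ)²) = 0.004015
Wq = Lq/λ = 0.004015/19.37 = 0.0002073 hr
W = Wq + 1/μ = 0.0002073 + 0.06716 = 0.06737 hr

Final: 0.06737 hr
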